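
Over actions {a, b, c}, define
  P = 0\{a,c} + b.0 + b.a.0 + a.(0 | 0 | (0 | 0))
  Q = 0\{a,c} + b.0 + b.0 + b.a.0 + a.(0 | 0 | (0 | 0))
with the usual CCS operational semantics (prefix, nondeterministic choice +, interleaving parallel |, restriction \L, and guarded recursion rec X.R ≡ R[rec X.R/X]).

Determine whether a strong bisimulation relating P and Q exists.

Reachable graph of P (4 states):
  u0 = 0\{a,c} + b.0 + b.a.0 + a.(0 | 0 | (0 | 0)) ⊢ -a-> u1, -b-> u2, -b-> u3
  u1 = 0 | 0 | (0 | 0) ⊢ stopped
  u2 = 0 ⊢ stopped
  u3 = a.0 ⊢ -a-> u2
Reachable graph of Q (4 states):
  v0 = 0\{a,c} + b.0 + b.0 + b.a.0 + a.(0 | 0 | (0 | 0)) ⊢ -a-> v1, -b-> v2, -b-> v3
  v1 = 0 | 0 | (0 | 0) ⊢ stopped
  v2 = 0 ⊢ stopped
  v3 = a.0 ⊢ -a-> v2
Partition-refinement fixed point:
  B0 = {u0, v0}
  B1 = {u1, u2, v1, v2}
  B2 = {u3, v3}
u0 ∈ B0, v0 ∈ B0 → same block

P ~ Q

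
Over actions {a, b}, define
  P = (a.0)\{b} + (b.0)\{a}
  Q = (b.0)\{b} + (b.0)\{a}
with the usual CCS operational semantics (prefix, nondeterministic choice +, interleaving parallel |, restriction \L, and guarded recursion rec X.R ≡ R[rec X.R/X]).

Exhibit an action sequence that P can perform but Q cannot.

a

LTS(P): 3 reachable states
  u0 = (a.0)\{b} + (b.0)\{a} :: -a-> u1, -b-> u2
  u1 = 0\{b} :: (no moves)
  u2 = 0\{a} :: (no moves)
LTS(Q): 2 reachable states
  v0 = (b.0)\{b} + (b.0)\{a} :: -b-> v1
  v1 = 0\{a} :: (no moves)
Trace ⟨a⟩ through P, begin at {u0}:
  after a @ step 1: {u1}
  — P admits the full trace.
Trace ⟨a⟩ through Q, begin at {v0}:
  after a @ step 1: ∅ (Q stuck)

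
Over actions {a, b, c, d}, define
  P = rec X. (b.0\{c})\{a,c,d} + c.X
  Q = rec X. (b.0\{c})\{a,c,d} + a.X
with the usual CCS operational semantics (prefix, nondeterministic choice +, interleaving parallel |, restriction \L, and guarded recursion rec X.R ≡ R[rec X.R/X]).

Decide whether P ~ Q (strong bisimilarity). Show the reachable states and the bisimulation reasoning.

LTS(P): 2 reachable states
  p0 = rec X. (b.0\{c})\{a,c,d} + c.X has moves -b-> p1, -c-> p0
  p1 = 0\{c}\{a,c,d} has moves stopped
LTS(Q): 2 reachable states
  q0 = rec X. (b.0\{c})\{a,c,d} + a.X has moves -a-> q0, -b-> q1
  q1 = 0\{c}\{a,c,d} has moves stopped
Coarsest stable partition (strong bisimilarity classes):
  B0 = {p0}
  B1 = {p1, q1}
  B2 = {q0}
p0 ∈ B0, q0 ∈ B2 → different blocks

P ≁ Q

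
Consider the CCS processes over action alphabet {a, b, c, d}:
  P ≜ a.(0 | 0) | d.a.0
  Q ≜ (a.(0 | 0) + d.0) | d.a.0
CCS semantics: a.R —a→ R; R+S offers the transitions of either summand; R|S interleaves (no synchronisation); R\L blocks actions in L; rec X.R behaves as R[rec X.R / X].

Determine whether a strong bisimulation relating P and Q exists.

not bisimilar

Reachable graph of P (6 states):
  s0 = a.(0 | 0) | d.a.0 → —a→ s1, —d→ s2
  s1 = 0 | 0 | d.a.0 → —d→ s3
  s2 = a.(0 | 0) | a.0 → —a→ s3, —a→ s4
  s3 = 0 | 0 | a.0 → —a→ s5
  s4 = a.(0 | 0) | 0 → —a→ s5
  s5 = 0 | 0 | 0 → stopped
Reachable graph of Q (9 states):
  t0 = (a.(0 | 0) + d.0) | d.a.0 → —a→ t1, —d→ t2, —d→ t3
  t1 = 0 | 0 | d.a.0 → —d→ t4
  t2 = (a.(0 | 0) + d.0) | a.0 → —a→ t4, —a→ t5, —d→ t6
  t3 = 0 | d.a.0 → —d→ t6
  t4 = 0 | 0 | a.0 → —a→ t7
  t5 = (a.(0 | 0) + d.0) | 0 → —a→ t7, —d→ t8
  t6 = 0 | a.0 → —a→ t8
  t7 = 0 | 0 | 0 → stopped
  t8 = 0 | 0 → stopped
Coarsest stable partition (strong bisimilarity classes):
  B0 = {s0}
  B1 = {s2}
  B2 = {s3, s4, t4, t6}
  B3 = {s5, t7, t8}
  B4 = {s1, t1, t3}
  B5 = {t0}
  B6 = {t2}
  B7 = {t5}
s0 ∈ B0, t0 ∈ B5 → different blocks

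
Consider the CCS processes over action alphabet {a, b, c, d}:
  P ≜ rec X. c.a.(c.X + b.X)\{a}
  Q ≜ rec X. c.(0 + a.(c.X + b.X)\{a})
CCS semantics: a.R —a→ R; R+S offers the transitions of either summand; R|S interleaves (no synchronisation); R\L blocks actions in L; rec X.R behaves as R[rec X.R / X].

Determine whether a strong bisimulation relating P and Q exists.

P's transition system — 5 states:
  p0 = rec X. c.a.(c.X + b.X)\{a} → ··c··> p1
  p1 = a.(c.(rec X. c.a.(c.X + b.X)\{a}) + b.(rec X. c.a.(c.X + b.X)\{a}))\{a} → ··a··> p2
  p2 = (c.(rec X. c.a.(c.X + b.X)\{a}) + b.(rec X. c.a.(c.X + b.X)\{a}))\{a} → ··b··> p3, ··c··> p3
  p3 = (rec X. c.a.(c.X + b.X)\{a})\{a} → ··c··> p4
  p4 = (a.(c.(rec X. c.a.(c.X + b.X)\{a}) + b.(rec X. c.a.(c.X + b.X)\{a}))\{a})\{a} → ∅
Q's transition system — 5 states:
  q0 = rec X. c.(0 + a.(c.X + b.X)\{a}) → ··c··> q1
  q1 = 0 + a.(c.(rec X. c.(0 + a.(c.X + b.X)\{a})) + b.(rec X. c.(0 + a.(c.X + b.X)\{a})))\{a} → ··a··> q2
  q2 = (c.(rec X. c.(0 + a.(c.X + b.X)\{a})) + b.(rec X. c.(0 + a.(c.X + b.X)\{a})))\{a} → ··b··> q3, ··c··> q3
  q3 = (rec X. c.(0 + a.(c.X + b.X)\{a}))\{a} → ··c··> q4
  q4 = (0 + a.(c.(rec X. c.(0 + a.(c.X + b.X)\{a})) + b.(rec X. c.(0 + a.(c.X + b.X)\{a})))\{a})\{a} → ∅
Bisimilarity quotient blocks:
  B0 = {p0, q0}
  B1 = {p1, q1}
  B2 = {p2, q2}
  B3 = {p3, q3}
  B4 = {p4, q4}
p0 ∈ B0, q0 ∈ B0 → same block

YES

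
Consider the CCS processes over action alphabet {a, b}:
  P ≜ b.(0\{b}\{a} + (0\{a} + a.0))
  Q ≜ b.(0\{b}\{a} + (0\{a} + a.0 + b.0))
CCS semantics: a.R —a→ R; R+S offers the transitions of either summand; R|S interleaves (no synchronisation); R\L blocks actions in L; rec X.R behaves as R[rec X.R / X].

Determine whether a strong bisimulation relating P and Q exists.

not bisimilar

LTS(P): 3 reachable states
  s0 = b.(0\{b}\{a} + (0\{a} + a.0)) | -b-> s1
  s1 = 0\{b}\{a} + (0\{a} + a.0) | -a-> s2
  s2 = 0 | ·
LTS(Q): 3 reachable states
  t0 = b.(0\{b}\{a} + (0\{a} + a.0 + b.0)) | -b-> t1
  t1 = 0\{b}\{a} + (0\{a} + a.0 + b.0) | -a-> t2, -b-> t2
  t2 = 0 | ·
Bisimilarity quotient blocks:
  B0 = {s0}
  B1 = {s1}
  B2 = {s2, t2}
  B3 = {t0}
  B4 = {t1}
s0 ∈ B0, t0 ∈ B3 → different blocks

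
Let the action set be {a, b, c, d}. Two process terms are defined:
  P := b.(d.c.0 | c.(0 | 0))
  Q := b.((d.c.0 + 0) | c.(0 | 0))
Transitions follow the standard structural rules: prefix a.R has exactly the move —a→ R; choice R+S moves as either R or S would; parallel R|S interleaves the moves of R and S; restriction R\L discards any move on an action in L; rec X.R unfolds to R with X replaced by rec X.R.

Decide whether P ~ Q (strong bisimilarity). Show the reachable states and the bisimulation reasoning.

LTS(P): 7 reachable states
  m0 = b.(d.c.0 | c.(0 | 0)) ⊢ ··b··> m1
  m1 = d.c.0 | c.(0 | 0) ⊢ ··c··> m2, ··d··> m3
  m2 = d.c.0 | (0 | 0) ⊢ ··d··> m4
  m3 = c.0 | c.(0 | 0) ⊢ ··c··> m4, ··c··> m5
  m4 = c.0 | (0 | 0) ⊢ ··c··> m6
  m5 = 0 | c.(0 | 0) ⊢ ··c··> m6
  m6 = 0 | (0 | 0) ⊢ stopped
LTS(Q): 7 reachable states
  n0 = b.((d.c.0 + 0) | c.(0 | 0)) ⊢ ··b··> n1
  n1 = (d.c.0 + 0) | c.(0 | 0) ⊢ ··c··> n2, ··d··> n3
  n2 = (d.c.0 + 0) | (0 | 0) ⊢ ··d··> n4
  n3 = c.0 | c.(0 | 0) ⊢ ··c··> n4, ··c··> n5
  n4 = c.0 | (0 | 0) ⊢ ··c··> n6
  n5 = 0 | c.(0 | 0) ⊢ ··c··> n6
  n6 = 0 | (0 | 0) ⊢ stopped
Partition-refinement fixed point:
  B0 = {m0, n0}
  B1 = {m1, n1}
  B2 = {m3, n3}
  B3 = {m4, m5, n4, n5}
  B4 = {m6, n6}
  B5 = {m2, n2}
m0 ∈ B0, n0 ∈ B0 → same block

P ~ Q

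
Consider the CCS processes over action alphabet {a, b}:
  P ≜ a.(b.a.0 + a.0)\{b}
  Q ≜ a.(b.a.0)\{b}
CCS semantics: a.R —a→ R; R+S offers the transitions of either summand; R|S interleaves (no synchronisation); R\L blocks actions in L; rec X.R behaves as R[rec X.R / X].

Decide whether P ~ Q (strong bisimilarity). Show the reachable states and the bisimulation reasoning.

P ≁ Q

LTS(P): 3 reachable states
  u0 = a.(b.a.0 + a.0)\{b} :: —a→ u1
  u1 = (b.a.0 + a.0)\{b} :: —a→ u2
  u2 = 0\{b} :: (no moves)
LTS(Q): 2 reachable states
  v0 = a.(b.a.0)\{b} :: —a→ v1
  v1 = (b.a.0)\{b} :: (no moves)
Bisimilarity quotient blocks:
  B0 = {u0}
  B1 = {u1, v0}
  B2 = {u2, v1}
u0 ∈ B0, v0 ∈ B1 → different blocks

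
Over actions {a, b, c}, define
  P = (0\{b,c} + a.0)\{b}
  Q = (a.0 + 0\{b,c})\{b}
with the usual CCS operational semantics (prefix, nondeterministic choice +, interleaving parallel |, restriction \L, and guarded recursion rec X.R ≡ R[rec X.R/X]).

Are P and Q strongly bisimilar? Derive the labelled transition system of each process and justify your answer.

P ~ Q

P's transition system — 2 states:
  p0 = (0\{b,c} + a.0)\{b} | —a→ p1
  p1 = 0\{b} | deadlocked
Q's transition system — 2 states:
  q0 = (a.0 + 0\{b,c})\{b} | —a→ q1
  q1 = 0\{b} | deadlocked
Bisimilarity quotient blocks:
  B0 = {p0, q0}
  B1 = {p1, q1}
p0 ∈ B0, q0 ∈ B0 → same block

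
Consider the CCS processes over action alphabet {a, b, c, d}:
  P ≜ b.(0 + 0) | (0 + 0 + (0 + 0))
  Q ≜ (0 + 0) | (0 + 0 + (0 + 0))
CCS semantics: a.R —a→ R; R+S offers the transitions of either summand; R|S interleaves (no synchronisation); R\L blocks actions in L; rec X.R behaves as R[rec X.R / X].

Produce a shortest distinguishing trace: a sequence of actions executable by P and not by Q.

b

LTS(P): 2 reachable states
  p0 = b.(0 + 0) | (0 + 0 + (0 + 0)) has moves --b--▸ p1
  p1 = (0 + 0) | (0 + 0 + (0 + 0)) has moves deadlocked
LTS(Q): 1 reachable states
  q0 = (0 + 0) | (0 + 0 + (0 + 0)) has moves deadlocked
Trace ⟨b⟩ through P, begin at {p0}:
  [1] b ⇒ {p1}
  P completes σ.
Trace ⟨b⟩ through Q, begin at {q0}:
  [1] b ⇒ no successor for Q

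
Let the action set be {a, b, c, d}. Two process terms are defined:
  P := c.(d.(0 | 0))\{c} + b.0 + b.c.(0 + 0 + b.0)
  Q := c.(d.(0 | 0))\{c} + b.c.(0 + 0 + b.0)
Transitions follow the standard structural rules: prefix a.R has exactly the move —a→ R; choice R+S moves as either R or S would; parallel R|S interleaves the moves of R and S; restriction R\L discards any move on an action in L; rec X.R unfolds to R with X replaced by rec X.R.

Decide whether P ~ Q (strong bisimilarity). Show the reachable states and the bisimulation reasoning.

Reachable graph of P (6 states):
  u0 = c.(d.(0 | 0))\{c} + b.0 + b.c.(0 + 0 + b.0) → —b→ u1, —b→ u2, —c→ u3
  u1 = 0 → (no moves)
  u2 = c.(0 + 0 + b.0) → —c→ u4
  u3 = (d.(0 | 0))\{c} → —d→ u5
  u4 = 0 + 0 + b.0 → —b→ u1
  u5 = (0 | 0)\{c} → (no moves)
Reachable graph of Q (6 states):
  v0 = c.(d.(0 | 0))\{c} + b.c.(0 + 0 + b.0) → —b→ v1, —c→ v2
  v1 = c.(0 + 0 + b.0) → —c→ v3
  v2 = (d.(0 | 0))\{c} → —d→ v4
  v3 = 0 + 0 + b.0 → —b→ v5
  v4 = (0 | 0)\{c} → (no moves)
  v5 = 0 → (no moves)
Partition-refinement fixed point:
  B0 = {u0}
  B1 = {u3, v2}
  B2 = {u1, u5, v4, v5}
  B3 = {u2, v1}
  B4 = {u4, v3}
  B5 = {v0}
u0 ∈ B0, v0 ∈ B5 → different blocks

NO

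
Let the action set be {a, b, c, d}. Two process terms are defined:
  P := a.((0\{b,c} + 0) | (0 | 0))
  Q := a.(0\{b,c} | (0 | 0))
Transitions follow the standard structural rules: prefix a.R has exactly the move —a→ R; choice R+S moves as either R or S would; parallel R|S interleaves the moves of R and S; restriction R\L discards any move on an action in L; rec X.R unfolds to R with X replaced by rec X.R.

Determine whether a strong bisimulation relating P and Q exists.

Reachable graph of P (2 states):
  u0 = a.((0\{b,c} + 0) | (0 | 0)) → =a=> u1
  u1 = (0\{b,c} + 0) | (0 | 0) → (no moves)
Reachable graph of Q (2 states):
  v0 = a.(0\{b,c} | (0 | 0)) → =a=> v1
  v1 = 0\{b,c} | (0 | 0) → (no moves)
Coarsest stable partition (strong bisimilarity classes):
  B0 = {u0, v0}
  B1 = {u1, v1}
u0 ∈ B0, v0 ∈ B0 → same block

P ~ Q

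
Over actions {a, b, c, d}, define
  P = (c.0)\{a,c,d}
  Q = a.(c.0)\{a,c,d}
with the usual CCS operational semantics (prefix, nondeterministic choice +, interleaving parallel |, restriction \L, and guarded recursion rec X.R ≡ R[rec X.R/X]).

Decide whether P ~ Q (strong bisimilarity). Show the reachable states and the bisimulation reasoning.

P's transition system — 1 states:
  s0 = (c.0)\{a,c,d} → (no moves)
Q's transition system — 2 states:
  t0 = a.(c.0)\{a,c,d} → -a-> t1
  t1 = (c.0)\{a,c,d} → (no moves)
Bisimilarity quotient blocks:
  B0 = {s0, t1}
  B1 = {t0}
s0 ∈ B0, t0 ∈ B1 → different blocks

P ≁ Q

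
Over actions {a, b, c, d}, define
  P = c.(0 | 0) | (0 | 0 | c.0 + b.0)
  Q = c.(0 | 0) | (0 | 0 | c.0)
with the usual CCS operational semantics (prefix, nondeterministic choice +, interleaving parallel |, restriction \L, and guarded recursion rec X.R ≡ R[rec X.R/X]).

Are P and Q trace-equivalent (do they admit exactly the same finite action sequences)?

Reachable graph of P (6 states):
  s0 = c.(0 | 0) | (0 | 0 | c.0 + b.0) → --b--▸ s1, --c--▸ s2, --c--▸ s3
  s1 = c.(0 | 0) | 0 → --c--▸ s4
  s2 = 0 | 0 | (0 | 0 | c.0 + b.0) → --b--▸ s4, --c--▸ s5
  s3 = c.(0 | 0) | (0 | 0 | 0) → --c--▸ s5
  s4 = 0 | 0 | 0 → stopped
  s5 = 0 | 0 | (0 | 0 | 0) → stopped
Reachable graph of Q (4 states):
  t0 = c.(0 | 0) | (0 | 0 | c.0) → --c--▸ t1, --c--▸ t2
  t1 = 0 | 0 | (0 | 0 | c.0) → --c--▸ t3
  t2 = c.(0 | 0) | (0 | 0 | 0) → --c--▸ t3
  t3 = 0 | 0 | (0 | 0 | 0) → stopped
Executing b from P (initial set {s0}):
  [1] b ⇒ {s1}
  P completes σ.
Executing b from Q (initial set {t0}):
  [1] b ⇒ no successor for Q

NO — witness ⟨b⟩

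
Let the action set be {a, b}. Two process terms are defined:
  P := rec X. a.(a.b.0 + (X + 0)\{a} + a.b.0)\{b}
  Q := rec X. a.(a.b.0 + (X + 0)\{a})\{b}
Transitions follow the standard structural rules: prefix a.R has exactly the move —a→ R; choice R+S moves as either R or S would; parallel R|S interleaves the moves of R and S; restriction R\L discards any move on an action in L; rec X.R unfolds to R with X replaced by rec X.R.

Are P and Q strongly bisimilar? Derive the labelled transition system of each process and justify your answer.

LTS(P): 3 reachable states
  s0 = rec X. a.(a.b.0 + (X + 0)\{a} + a.b.0)\{b} ⊢ =a=> s1
  s1 = (a.b.0 + ((rec X. a.(a.b.0 + (X + 0)\{a} + a.b.0)\{b}) + 0)\{a} + a.b.0)\{b} ⊢ =a=> s2
  s2 = (b.0)\{b} ⊢ (no moves)
LTS(Q): 3 reachable states
  t0 = rec X. a.(a.b.0 + (X + 0)\{a})\{b} ⊢ =a=> t1
  t1 = (a.b.0 + ((rec X. a.(a.b.0 + (X + 0)\{a})\{b}) + 0)\{a})\{b} ⊢ =a=> t2
  t2 = (b.0)\{b} ⊢ (no moves)
Coarsest stable partition (strong bisimilarity classes):
  B0 = {s0, t0}
  B1 = {s1, t1}
  B2 = {s2, t2}
s0 ∈ B0, t0 ∈ B0 → same block

P ~ Q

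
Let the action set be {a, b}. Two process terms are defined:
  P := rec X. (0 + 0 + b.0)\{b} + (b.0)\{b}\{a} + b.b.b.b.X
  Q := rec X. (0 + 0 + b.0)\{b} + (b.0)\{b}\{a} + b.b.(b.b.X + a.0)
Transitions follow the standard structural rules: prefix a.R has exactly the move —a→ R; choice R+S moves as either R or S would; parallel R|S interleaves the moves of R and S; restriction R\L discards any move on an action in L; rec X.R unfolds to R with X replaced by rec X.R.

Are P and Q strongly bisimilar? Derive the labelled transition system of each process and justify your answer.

P ≁ Q

Reachable graph of P (4 states):
  s0 = rec X. (0 + 0 + b.0)\{b} + (b.0)\{b}\{a} + b.b.b.b.X :: --b--▸ s1
  s1 = b.b.b.(rec X. (0 + 0 + b.0)\{b} + (b.0)\{b}\{a} + b.b.b.b.X) :: --b--▸ s2
  s2 = b.b.(rec X. (0 + 0 + b.0)\{b} + (b.0)\{b}\{a} + b.b.b.b.X) :: --b--▸ s3
  s3 = b.(rec X. (0 + 0 + b.0)\{b} + (b.0)\{b}\{a} + b.b.b.b.X) :: --b--▸ s0
Reachable graph of Q (5 states):
  t0 = rec X. (0 + 0 + b.0)\{b} + (b.0)\{b}\{a} + b.b.(b.b.X + a.0) :: --b--▸ t1
  t1 = b.(b.b.(rec X. (0 + 0 + b.0)\{b} + (b.0)\{b}\{a} + b.b.(b.b.X + a.0)) + a.0) :: --b--▸ t2
  t2 = b.b.(rec X. (0 + 0 + b.0)\{b} + (b.0)\{b}\{a} + b.b.(b.b.X + a.0)) + a.0 :: --a--▸ t3, --b--▸ t4
  t3 = 0 :: ∅
  t4 = b.(rec X. (0 + 0 + b.0)\{b} + (b.0)\{b}\{a} + b.b.(b.b.X + a.0)) :: --b--▸ t0
Coarsest stable partition (strong bisimilarity classes):
  B0 = {s0, s1, s2, s3}
  B1 = {t0}
  B2 = {t1}
  B3 = {t2}
  B4 = {t3}
  B5 = {t4}
s0 ∈ B0, t0 ∈ B1 → different blocks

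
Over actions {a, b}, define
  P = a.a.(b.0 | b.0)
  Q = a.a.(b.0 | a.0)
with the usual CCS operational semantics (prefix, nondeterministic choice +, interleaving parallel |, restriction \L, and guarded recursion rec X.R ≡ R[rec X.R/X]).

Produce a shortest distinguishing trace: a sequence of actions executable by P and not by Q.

aabb

Reachable graph of P (6 states):
  p0 = a.a.(b.0 | b.0) ⊢ --a--▸ p1
  p1 = a.(b.0 | b.0) ⊢ --a--▸ p2
  p2 = b.0 | b.0 ⊢ --b--▸ p3, --b--▸ p4
  p3 = 0 | b.0 ⊢ --b--▸ p5
  p4 = b.0 | 0 ⊢ --b--▸ p5
  p5 = 0 | 0 ⊢ stopped
Reachable graph of Q (6 states):
  q0 = a.a.(b.0 | a.0) ⊢ --a--▸ q1
  q1 = a.(b.0 | a.0) ⊢ --a--▸ q2
  q2 = b.0 | a.0 ⊢ --a--▸ q3, --b--▸ q4
  q3 = b.0 | 0 ⊢ --b--▸ q5
  q4 = 0 | a.0 ⊢ --a--▸ q5
  q5 = 0 | 0 ⊢ stopped
Run σ = ⟨aabb⟩ on P: start {p0}
  after a @ step 1: {p1}
  after a @ step 2: {p2}
  after b @ step 3: {p3, p4}
  after b @ step 4: {p5}
  — P admits the full trace.
Run σ = ⟨aabb⟩ on Q: start {q0}
  after a @ step 1: {q1}
  after a @ step 2: {q2}
  after b @ step 3: {q4}
  after b @ step 4: no successor for Q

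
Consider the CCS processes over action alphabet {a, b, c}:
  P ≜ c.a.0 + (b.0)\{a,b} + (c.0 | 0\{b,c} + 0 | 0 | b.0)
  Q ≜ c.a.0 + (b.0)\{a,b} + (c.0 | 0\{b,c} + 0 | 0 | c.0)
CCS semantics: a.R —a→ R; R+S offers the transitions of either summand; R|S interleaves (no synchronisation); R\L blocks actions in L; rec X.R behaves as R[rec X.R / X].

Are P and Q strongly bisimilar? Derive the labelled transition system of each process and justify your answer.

P's transition system — 5 states:
  m0 = c.a.0 + (b.0)\{a,b} + (c.0 | 0\{b,c} + 0 | 0 | b.0) → --b--▸ m1, --c--▸ m2, --c--▸ m3
  m1 = 0 | 0 | 0 → ∅
  m2 = 0 | 0\{b,c} → ∅
  m3 = a.0 → --a--▸ m4
  m4 = 0 → ∅
Q's transition system — 5 states:
  n0 = c.a.0 + (b.0)\{a,b} + (c.0 | 0\{b,c} + 0 | 0 | c.0) → --c--▸ n1, --c--▸ n2, --c--▸ n3
  n1 = 0 | 0 | 0 → ∅
  n2 = 0 | 0\{b,c} → ∅
  n3 = a.0 → --a--▸ n4
  n4 = 0 → ∅
Coarsest stable partition (strong bisimilarity classes):
  B0 = {m0}
  B1 = {m1, m2, m4, n1, n2, n4}
  B2 = {m3, n3}
  B3 = {n0}
m0 ∈ B0, n0 ∈ B3 → different blocks

NO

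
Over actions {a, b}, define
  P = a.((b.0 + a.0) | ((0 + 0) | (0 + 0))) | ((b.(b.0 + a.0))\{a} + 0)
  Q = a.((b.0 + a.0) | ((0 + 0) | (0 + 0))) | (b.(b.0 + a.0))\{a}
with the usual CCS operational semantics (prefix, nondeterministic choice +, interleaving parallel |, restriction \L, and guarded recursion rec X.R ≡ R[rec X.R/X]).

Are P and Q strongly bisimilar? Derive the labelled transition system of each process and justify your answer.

P's transition system — 9 states:
  p0 = a.((b.0 + a.0) | ((0 + 0) | (0 + 0))) | ((b.(b.0 + a.0))\{a} + 0) → ··a··> p1, ··b··> p2
  p1 = (b.0 + a.0) | ((0 + 0) | (0 + 0)) | ((b.(b.0 + a.0))\{a} + 0) → ··a··> p3, ··b··> p3, ··b··> p4
  p2 = a.((b.0 + a.0) | ((0 + 0) | (0 + 0))) | (b.0 + a.0)\{a} → ··a··> p4, ··b··> p5
  p3 = 0 | ((0 + 0) | (0 + 0)) | ((b.(b.0 + a.0))\{a} + 0) → ··b··> p6
  p4 = (b.0 + a.0) | ((0 + 0) | (0 + 0)) | (b.0 + a.0)\{a} → ··a··> p6, ··b··> p6, ··b··> p7
  p5 = a.((b.0 + a.0) | ((0 + 0) | (0 + 0))) | 0\{a} → ··a··> p7
  p6 = 0 | ((0 + 0) | (0 + 0)) | (b.0 + a.0)\{a} → ··b··> p8
  p7 = (b.0 + a.0) | ((0 + 0) | (0 + 0)) | 0\{a} → ··a··> p8, ··b··> p8
  p8 = 0 | ((0 + 0) | (0 + 0)) | 0\{a} → (no moves)
Q's transition system — 9 states:
  q0 = a.((b.0 + a.0) | ((0 + 0) | (0 + 0))) | (b.(b.0 + a.0))\{a} → ··a··> q1, ··b··> q2
  q1 = (b.0 + a.0) | ((0 + 0) | (0 + 0)) | (b.(b.0 + a.0))\{a} → ··a··> q3, ··b··> q3, ··b··> q4
  q2 = a.((b.0 + a.0) | ((0 + 0) | (0 + 0))) | (b.0 + a.0)\{a} → ··a··> q4, ··b··> q5
  q3 = 0 | ((0 + 0) | (0 + 0)) | (b.(b.0 + a.0))\{a} → ··b··> q6
  q4 = (b.0 + a.0) | ((0 + 0) | (0 + 0)) | (b.0 + a.0)\{a} → ··a··> q6, ··b··> q6, ··b··> q7
  q5 = a.((b.0 + a.0) | ((0 + 0) | (0 + 0))) | 0\{a} → ··a··> q7
  q6 = 0 | ((0 + 0) | (0 + 0)) | (b.0 + a.0)\{a} → ··b··> q8
  q7 = (b.0 + a.0) | ((0 + 0) | (0 + 0)) | 0\{a} → ··a··> q8, ··b··> q8
  q8 = 0 | ((0 + 0) | (0 + 0)) | 0\{a} → (no moves)
Coarsest stable partition (strong bisimilarity classes):
  B0 = {p0, q0}
  B1 = {p1, q1}
  B2 = {p3, q3}
  B3 = {p6, q6}
  B4 = {p8, q8}
  B5 = {p4, q4}
  B6 = {p7, q7}
  B7 = {p2, q2}
  B8 = {p5, q5}
p0 ∈ B0, q0 ∈ B0 → same block

P ~ Q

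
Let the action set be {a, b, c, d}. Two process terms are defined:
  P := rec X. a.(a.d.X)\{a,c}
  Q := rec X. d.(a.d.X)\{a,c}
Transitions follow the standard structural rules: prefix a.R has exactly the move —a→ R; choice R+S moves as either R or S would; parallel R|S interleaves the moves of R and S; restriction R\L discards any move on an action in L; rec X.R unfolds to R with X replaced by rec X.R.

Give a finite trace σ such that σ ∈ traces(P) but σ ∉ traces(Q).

a

Reachable graph of P (2 states):
  m0 = rec X. a.(a.d.X)\{a,c} → ··a··> m1
  m1 = (a.d.(rec X. a.(a.d.X)\{a,c}))\{a,c} → ∅
Reachable graph of Q (2 states):
  n0 = rec X. d.(a.d.X)\{a,c} → ··d··> n1
  n1 = (a.d.(rec X. d.(a.d.X)\{a,c}))\{a,c} → ∅
Executing a from P (initial set {m0}):
  after a @ step 1: {m1}
  P completes σ.
Executing a from Q (initial set {n0}):
  after a @ step 1: ∅  — Q cannot continue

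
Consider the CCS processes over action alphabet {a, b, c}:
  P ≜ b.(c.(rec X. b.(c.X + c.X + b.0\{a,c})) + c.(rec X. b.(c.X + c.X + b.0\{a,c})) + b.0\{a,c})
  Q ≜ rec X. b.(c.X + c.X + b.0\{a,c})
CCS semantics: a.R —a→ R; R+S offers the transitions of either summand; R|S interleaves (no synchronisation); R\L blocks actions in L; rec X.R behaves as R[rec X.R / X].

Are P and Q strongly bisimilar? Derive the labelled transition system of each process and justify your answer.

YES

LTS(P): 4 reachable states
  s0 = b.(c.(rec X. b.(c.X + c.X + b.0\{a,c})) + c.(rec X. b.(c.X + c.X + b.0\{a,c})) + b.0\{a,c}) ⊢ ··b··> s1
  s1 = c.(rec X. b.(c.X + c.X + b.0\{a,c})) + c.(rec X. b.(c.X + c.X + b.0\{a,c})) + b.0\{a,c} ⊢ ··b··> s2, ··c··> s3
  s2 = 0\{a,c} ⊢ deadlocked
  s3 = rec X. b.(c.X + c.X + b.0\{a,c}) ⊢ ··b··> s1
LTS(Q): 3 reachable states
  t0 = rec X. b.(c.X + c.X + b.0\{a,c}) ⊢ ··b··> t1
  t1 = c.(rec X. b.(c.X + c.X + b.0\{a,c})) + c.(rec X. b.(c.X + c.X + b.0\{a,c})) + b.0\{a,c} ⊢ ··b··> t2, ··c··> t0
  t2 = 0\{a,c} ⊢ deadlocked
Partition-refinement fixed point:
  B0 = {s0, s3, t0}
  B1 = {s1, t1}
  B2 = {s2, t2}
s0 ∈ B0, t0 ∈ B0 → same block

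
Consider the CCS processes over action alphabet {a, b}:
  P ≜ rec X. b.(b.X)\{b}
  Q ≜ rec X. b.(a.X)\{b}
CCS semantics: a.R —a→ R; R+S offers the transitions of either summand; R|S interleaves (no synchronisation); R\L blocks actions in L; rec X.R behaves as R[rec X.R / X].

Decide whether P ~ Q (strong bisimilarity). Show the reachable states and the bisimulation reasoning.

not bisimilar

Reachable graph of P (2 states):
  u0 = rec X. b.(b.X)\{b} :: —b→ u1
  u1 = (b.(rec X. b.(b.X)\{b}))\{b} :: (no moves)
Reachable graph of Q (3 states):
  v0 = rec X. b.(a.X)\{b} :: —b→ v1
  v1 = (a.(rec X. b.(a.X)\{b}))\{b} :: —a→ v2
  v2 = (rec X. b.(a.X)\{b})\{b} :: (no moves)
Coarsest stable partition (strong bisimilarity classes):
  B0 = {u0}
  B1 = {u1, v2}
  B2 = {v0}
  B3 = {v1}
u0 ∈ B0, v0 ∈ B2 → different blocks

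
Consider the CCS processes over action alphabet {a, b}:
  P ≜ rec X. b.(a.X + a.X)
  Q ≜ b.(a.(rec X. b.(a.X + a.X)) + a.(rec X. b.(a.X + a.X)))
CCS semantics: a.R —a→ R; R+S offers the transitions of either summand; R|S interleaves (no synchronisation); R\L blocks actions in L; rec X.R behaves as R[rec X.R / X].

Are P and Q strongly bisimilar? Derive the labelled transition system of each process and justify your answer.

P's transition system — 2 states:
  p0 = rec X. b.(a.X + a.X) | —b→ p1
  p1 = a.(rec X. b.(a.X + a.X)) + a.(rec X. b.(a.X + a.X)) | —a→ p0
Q's transition system — 3 states:
  q0 = b.(a.(rec X. b.(a.X + a.X)) + a.(rec X. b.(a.X + a.X))) | —b→ q1
  q1 = a.(rec X. b.(a.X + a.X)) + a.(rec X. b.(a.X + a.X)) | —a→ q2
  q2 = rec X. b.(a.X + a.X) | —b→ q1
Partition-refinement fixed point:
  B0 = {p0, q0, q2}
  B1 = {p1, q1}
p0 ∈ B0, q0 ∈ B0 → same block

YES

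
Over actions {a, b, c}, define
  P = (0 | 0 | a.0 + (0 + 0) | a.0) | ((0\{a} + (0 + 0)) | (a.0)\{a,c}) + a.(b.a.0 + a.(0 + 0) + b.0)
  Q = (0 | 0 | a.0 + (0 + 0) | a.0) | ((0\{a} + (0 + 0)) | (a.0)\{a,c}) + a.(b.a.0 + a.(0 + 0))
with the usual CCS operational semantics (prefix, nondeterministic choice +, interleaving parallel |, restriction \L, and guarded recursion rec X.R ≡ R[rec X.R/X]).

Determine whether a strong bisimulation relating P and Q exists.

NO

P's transition system — 7 states:
  u0 = (0 | 0 | a.0 + (0 + 0) | a.0) | ((0\{a} + (0 + 0)) | (a.0)\{a,c}) + a.(b.a.0 + a.(0 + 0) + b.0) has moves -a-> u1, -a-> u2, -a-> u3
  u1 = (0 + 0) | 0 | ((0\{a} + (0 + 0)) | (a.0)\{a,c}) has moves (no moves)
  u2 = 0 | 0 | 0 | ((0\{a} + (0 + 0)) | (a.0)\{a,c}) has moves (no moves)
  u3 = b.a.0 + a.(0 + 0) + b.0 has moves -a-> u4, -b-> u5, -b-> u6
  u4 = 0 + 0 has moves (no moves)
  u5 = 0 has moves (no moves)
  u6 = a.0 has moves -a-> u5
Q's transition system — 7 states:
  v0 = (0 | 0 | a.0 + (0 + 0) | a.0) | ((0\{a} + (0 + 0)) | (a.0)\{a,c}) + a.(b.a.0 + a.(0 + 0)) has moves -a-> v1, -a-> v2, -a-> v3
  v1 = (0 + 0) | 0 | ((0\{a} + (0 + 0)) | (a.0)\{a,c}) has moves (no moves)
  v2 = 0 | 0 | 0 | ((0\{a} + (0 + 0)) | (a.0)\{a,c}) has moves (no moves)
  v3 = b.a.0 + a.(0 + 0) has moves -a-> v4, -b-> v5
  v4 = 0 + 0 has moves (no moves)
  v5 = a.0 has moves -a-> v6
  v6 = 0 has moves (no moves)
Bisimilarity quotient blocks:
  B0 = {u0}
  B1 = {u3}
  B2 = {u1, u2, u4, u5, v1, v2, v4, v6}
  B3 = {u6, v5}
  B4 = {v0}
  B5 = {v3}
u0 ∈ B0, v0 ∈ B4 → different blocks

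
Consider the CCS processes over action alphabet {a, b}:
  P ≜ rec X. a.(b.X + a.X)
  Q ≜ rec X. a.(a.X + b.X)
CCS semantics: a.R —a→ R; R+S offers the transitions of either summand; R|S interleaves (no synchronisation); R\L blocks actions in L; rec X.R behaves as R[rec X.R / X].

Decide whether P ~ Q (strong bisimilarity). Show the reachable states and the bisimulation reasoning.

LTS(P): 2 reachable states
  m0 = rec X. a.(b.X + a.X) → —a→ m1
  m1 = b.(rec X. a.(b.X + a.X)) + a.(rec X. a.(b.X + a.X)) → —a→ m0, —b→ m0
LTS(Q): 2 reachable states
  n0 = rec X. a.(a.X + b.X) → —a→ n1
  n1 = a.(rec X. a.(a.X + b.X)) + b.(rec X. a.(a.X + b.X)) → —a→ n0, —b→ n0
Partition-refinement fixed point:
  B0 = {m0, n0}
  B1 = {m1, n1}
m0 ∈ B0, n0 ∈ B0 → same block

bisimilar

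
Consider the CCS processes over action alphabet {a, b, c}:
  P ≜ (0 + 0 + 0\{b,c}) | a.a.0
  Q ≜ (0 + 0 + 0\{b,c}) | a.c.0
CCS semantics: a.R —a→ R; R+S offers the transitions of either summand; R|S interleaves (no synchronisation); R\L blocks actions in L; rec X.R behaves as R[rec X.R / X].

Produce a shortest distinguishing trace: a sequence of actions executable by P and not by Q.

aa

P's transition system — 3 states:
  s0 = (0 + 0 + 0\{b,c}) | a.a.0 has moves =a=> s1
  s1 = (0 + 0 + 0\{b,c}) | a.0 has moves =a=> s2
  s2 = (0 + 0 + 0\{b,c}) | 0 has moves (no moves)
Q's transition system — 3 states:
  t0 = (0 + 0 + 0\{b,c}) | a.c.0 has moves =a=> t1
  t1 = (0 + 0 + 0\{b,c}) | c.0 has moves =c=> t2
  t2 = (0 + 0 + 0\{b,c}) | 0 has moves (no moves)
Run σ = ⟨aa⟩ on P: start {s0}
  step 1 (a): {s1}
  step 2 (a): {s2}
  — P admits the full trace.
Run σ = ⟨aa⟩ on Q: start {t0}
  step 1 (a): {t1}
  step 2 (a): no successor for Q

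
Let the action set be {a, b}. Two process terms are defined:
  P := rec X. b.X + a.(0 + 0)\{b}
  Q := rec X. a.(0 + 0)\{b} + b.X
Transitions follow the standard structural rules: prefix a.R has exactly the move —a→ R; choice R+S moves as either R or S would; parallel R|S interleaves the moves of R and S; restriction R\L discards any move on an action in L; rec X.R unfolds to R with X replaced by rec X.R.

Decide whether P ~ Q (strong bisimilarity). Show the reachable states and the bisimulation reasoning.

bisimilar

LTS(P): 2 reachable states
  u0 = rec X. b.X + a.(0 + 0)\{b} :: -a-> u1, -b-> u0
  u1 = (0 + 0)\{b} :: deadlocked
LTS(Q): 2 reachable states
  v0 = rec X. a.(0 + 0)\{b} + b.X :: -a-> v1, -b-> v0
  v1 = (0 + 0)\{b} :: deadlocked
Coarsest stable partition (strong bisimilarity classes):
  B0 = {u0, v0}
  B1 = {u1, v1}
u0 ∈ B0, v0 ∈ B0 → same block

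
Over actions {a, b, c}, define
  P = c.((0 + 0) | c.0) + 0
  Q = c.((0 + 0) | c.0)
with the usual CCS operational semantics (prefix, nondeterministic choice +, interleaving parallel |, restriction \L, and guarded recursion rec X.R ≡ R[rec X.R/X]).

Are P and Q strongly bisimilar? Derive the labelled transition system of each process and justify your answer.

YES

Reachable graph of P (3 states):
  p0 = c.((0 + 0) | c.0) + 0 has moves ··c··> p1
  p1 = (0 + 0) | c.0 has moves ··c··> p2
  p2 = (0 + 0) | 0 has moves deadlocked
Reachable graph of Q (3 states):
  q0 = c.((0 + 0) | c.0) has moves ··c··> q1
  q1 = (0 + 0) | c.0 has moves ··c··> q2
  q2 = (0 + 0) | 0 has moves deadlocked
Coarsest stable partition (strong bisimilarity classes):
  B0 = {p0, q0}
  B1 = {p1, q1}
  B2 = {p2, q2}
p0 ∈ B0, q0 ∈ B0 → same block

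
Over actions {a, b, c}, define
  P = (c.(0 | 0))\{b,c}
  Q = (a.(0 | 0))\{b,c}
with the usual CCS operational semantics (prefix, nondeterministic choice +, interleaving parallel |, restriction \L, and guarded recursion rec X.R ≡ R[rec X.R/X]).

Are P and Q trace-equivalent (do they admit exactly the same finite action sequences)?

Reachable graph of P (1 states):
  m0 = (c.(0 | 0))\{b,c} :: ∅
Reachable graph of Q (2 states):
  n0 = (a.(0 | 0))\{b,c} :: -a-> n1
  n1 = (0 | 0)\{b,c} :: ∅
Run σ = ⟨a⟩ on Q: start {n0}
  after a @ step 1: {n1}
  Q completes σ.
Run σ = ⟨a⟩ on P: start {m0}
  after a @ step 1: ∅  — P cannot continue

NO — witness ⟨a⟩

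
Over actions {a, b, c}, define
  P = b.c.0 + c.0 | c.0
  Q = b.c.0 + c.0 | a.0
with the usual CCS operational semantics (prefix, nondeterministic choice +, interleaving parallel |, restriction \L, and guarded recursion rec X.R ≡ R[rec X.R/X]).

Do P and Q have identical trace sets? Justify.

Reachable graph of P (6 states):
  p0 = b.c.0 + c.0 | c.0 → --b--▸ p1, --c--▸ p2, --c--▸ p3
  p1 = c.0 → --c--▸ p4
  p2 = 0 | c.0 → --c--▸ p5
  p3 = c.0 | 0 → --c--▸ p5
  p4 = 0 → (no moves)
  p5 = 0 | 0 → (no moves)
Reachable graph of Q (6 states):
  q0 = b.c.0 + c.0 | a.0 → --a--▸ q1, --b--▸ q2, --c--▸ q3
  q1 = c.0 | 0 → --c--▸ q4
  q2 = c.0 → --c--▸ q5
  q3 = 0 | a.0 → --a--▸ q4
  q4 = 0 | 0 → (no moves)
  q5 = 0 → (no moves)
Run σ = ⟨cc⟩ on P: start {p0}
  after c @ step 1: {p2, p3}
  after c @ step 2: {p5}
  P completes σ.
Run σ = ⟨cc⟩ on Q: start {q0}
  after c @ step 1: {q3}
  after c @ step 2: ∅  — Q cannot continue

NO — witness ⟨cc⟩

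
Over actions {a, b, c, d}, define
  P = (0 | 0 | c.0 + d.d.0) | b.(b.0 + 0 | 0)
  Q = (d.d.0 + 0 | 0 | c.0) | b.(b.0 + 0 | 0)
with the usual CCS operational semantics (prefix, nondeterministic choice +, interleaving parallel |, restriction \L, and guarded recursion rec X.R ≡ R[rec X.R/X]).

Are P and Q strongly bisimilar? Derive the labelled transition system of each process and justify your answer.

YES

P's transition system — 12 states:
  u0 = (0 | 0 | c.0 + d.d.0) | b.(b.0 + 0 | 0) ⊢ —b→ u1, —c→ u2, —d→ u3
  u1 = (0 | 0 | c.0 + d.d.0) | (b.0 + 0 | 0) ⊢ —b→ u4, —c→ u5, —d→ u6
  u2 = 0 | 0 | 0 | b.(b.0 + 0 | 0) ⊢ —b→ u5
  u3 = d.0 | b.(b.0 + 0 | 0) ⊢ —b→ u6, —d→ u7
  u4 = (0 | 0 | c.0 + d.d.0) | 0 ⊢ —c→ u8, —d→ u9
  u5 = 0 | 0 | 0 | (b.0 + 0 | 0) ⊢ —b→ u8
  u6 = d.0 | (b.0 + 0 | 0) ⊢ —b→ u9, —d→ u10
  u7 = 0 | b.(b.0 + 0 | 0) ⊢ —b→ u10
  u8 = 0 | 0 | 0 | 0 ⊢ ·
  u9 = d.0 | 0 ⊢ —d→ u11
  u10 = 0 | (b.0 + 0 | 0) ⊢ —b→ u11
  u11 = 0 | 0 ⊢ ·
Q's transition system — 12 states:
  v0 = (d.d.0 + 0 | 0 | c.0) | b.(b.0 + 0 | 0) ⊢ —b→ v1, —c→ v2, —d→ v3
  v1 = (d.d.0 + 0 | 0 | c.0) | (b.0 + 0 | 0) ⊢ —b→ v4, —c→ v5, —d→ v6
  v2 = 0 | 0 | 0 | b.(b.0 + 0 | 0) ⊢ —b→ v5
  v3 = d.0 | b.(b.0 + 0 | 0) ⊢ —b→ v6, —d→ v7
  v4 = (d.d.0 + 0 | 0 | c.0) | 0 ⊢ —c→ v8, —d→ v9
  v5 = 0 | 0 | 0 | (b.0 + 0 | 0) ⊢ —b→ v8
  v6 = d.0 | (b.0 + 0 | 0) ⊢ —b→ v9, —d→ v10
  v7 = 0 | b.(b.0 + 0 | 0) ⊢ —b→ v10
  v8 = 0 | 0 | 0 | 0 ⊢ ·
  v9 = d.0 | 0 ⊢ —d→ v11
  v10 = 0 | (b.0 + 0 | 0) ⊢ —b→ v11
  v11 = 0 | 0 ⊢ ·
Bisimilarity quotient blocks:
  B0 = {u0, v0}
  B1 = {u1, v1}
  B2 = {u4, v4}
  B3 = {u11, u8, v11, v8}
  B4 = {u9, v9}
  B5 = {u10, u5, v10, v5}
  B6 = {u6, v6}
  B7 = {u2, u7, v2, v7}
  B8 = {u3, v3}
u0 ∈ B0, v0 ∈ B0 → same block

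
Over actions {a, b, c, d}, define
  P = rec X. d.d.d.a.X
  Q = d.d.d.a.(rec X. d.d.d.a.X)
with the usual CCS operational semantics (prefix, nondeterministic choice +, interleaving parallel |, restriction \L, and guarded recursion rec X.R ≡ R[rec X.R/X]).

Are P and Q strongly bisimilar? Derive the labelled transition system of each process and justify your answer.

P ~ Q

Reachable graph of P (4 states):
  p0 = rec X. d.d.d.a.X → —d→ p1
  p1 = d.d.a.(rec X. d.d.d.a.X) → —d→ p2
  p2 = d.a.(rec X. d.d.d.a.X) → —d→ p3
  p3 = a.(rec X. d.d.d.a.X) → —a→ p0
Reachable graph of Q (5 states):
  q0 = d.d.d.a.(rec X. d.d.d.a.X) → —d→ q1
  q1 = d.d.a.(rec X. d.d.d.a.X) → —d→ q2
  q2 = d.a.(rec X. d.d.d.a.X) → —d→ q3
  q3 = a.(rec X. d.d.d.a.X) → —a→ q4
  q4 = rec X. d.d.d.a.X → —d→ q1
Partition-refinement fixed point:
  B0 = {p0, q0, q4}
  B1 = {p1, q1}
  B2 = {p2, q2}
  B3 = {p3, q3}
p0 ∈ B0, q0 ∈ B0 → same block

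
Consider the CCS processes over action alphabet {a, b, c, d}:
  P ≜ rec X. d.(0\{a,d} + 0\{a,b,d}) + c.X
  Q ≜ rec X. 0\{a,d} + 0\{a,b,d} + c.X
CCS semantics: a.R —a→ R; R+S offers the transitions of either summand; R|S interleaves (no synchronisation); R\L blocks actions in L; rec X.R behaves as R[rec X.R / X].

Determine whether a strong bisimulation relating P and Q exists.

LTS(P): 2 reachable states
  u0 = rec X. d.(0\{a,d} + 0\{a,b,d}) + c.X ⊢ --c--▸ u0, --d--▸ u1
  u1 = 0\{a,d} + 0\{a,b,d} ⊢ (no moves)
LTS(Q): 1 reachable states
  v0 = rec X. 0\{a,d} + 0\{a,b,d} + c.X ⊢ --c--▸ v0
Coarsest stable partition (strong bisimilarity classes):
  B0 = {u0}
  B1 = {u1}
  B2 = {v0}
u0 ∈ B0, v0 ∈ B2 → different blocks

not bisimilar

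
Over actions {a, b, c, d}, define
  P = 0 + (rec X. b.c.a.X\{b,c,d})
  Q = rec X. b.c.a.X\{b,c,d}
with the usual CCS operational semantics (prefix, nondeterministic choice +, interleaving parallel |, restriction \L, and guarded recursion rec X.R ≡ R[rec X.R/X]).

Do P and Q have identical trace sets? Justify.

Reachable graph of P (4 states):
  u0 = 0 + (rec X. b.c.a.X\{b,c,d}) ⊢ =b=> u1
  u1 = c.a.(rec X. b.c.a.X\{b,c,d})\{b,c,d} ⊢ =c=> u2
  u2 = a.(rec X. b.c.a.X\{b,c,d})\{b,c,d} ⊢ =a=> u3
  u3 = (rec X. b.c.a.X\{b,c,d})\{b,c,d} ⊢ (no moves)
Reachable graph of Q (4 states):
  v0 = rec X. b.c.a.X\{b,c,d} ⊢ =b=> v1
  v1 = c.a.(rec X. b.c.a.X\{b,c,d})\{b,c,d} ⊢ =c=> v2
  v2 = a.(rec X. b.c.a.X\{b,c,d})\{b,c,d} ⊢ =a=> v3
  v3 = (rec X. b.c.a.X\{b,c,d})\{b,c,d} ⊢ (no moves)
Partition-refinement fixed point:
  B0 = {u0, v0}
  B1 = {u1, v1}
  B2 = {u2, v2}
  B3 = {u3, v3}
u0 ∈ B0, v0 ∈ B0 → same block
Bisimilar ⇒ trace-equivalent.

trace-equivalent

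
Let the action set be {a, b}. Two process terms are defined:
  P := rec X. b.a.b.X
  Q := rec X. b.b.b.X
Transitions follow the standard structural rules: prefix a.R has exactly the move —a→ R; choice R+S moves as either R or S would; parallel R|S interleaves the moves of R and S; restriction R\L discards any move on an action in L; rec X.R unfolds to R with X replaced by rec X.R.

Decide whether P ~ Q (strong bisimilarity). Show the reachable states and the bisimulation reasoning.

P's transition system — 3 states:
  s0 = rec X. b.a.b.X ⊢ --b--▸ s1
  s1 = a.b.(rec X. b.a.b.X) ⊢ --a--▸ s2
  s2 = b.(rec X. b.a.b.X) ⊢ --b--▸ s0
Q's transition system — 3 states:
  t0 = rec X. b.b.b.X ⊢ --b--▸ t1
  t1 = b.b.(rec X. b.b.b.X) ⊢ --b--▸ t2
  t2 = b.(rec X. b.b.b.X) ⊢ --b--▸ t0
Bisimilarity quotient blocks:
  B0 = {s0}
  B1 = {s1}
  B2 = {s2}
  B3 = {t0, t1, t2}
s0 ∈ B0, t0 ∈ B3 → different blocks

not bisimilar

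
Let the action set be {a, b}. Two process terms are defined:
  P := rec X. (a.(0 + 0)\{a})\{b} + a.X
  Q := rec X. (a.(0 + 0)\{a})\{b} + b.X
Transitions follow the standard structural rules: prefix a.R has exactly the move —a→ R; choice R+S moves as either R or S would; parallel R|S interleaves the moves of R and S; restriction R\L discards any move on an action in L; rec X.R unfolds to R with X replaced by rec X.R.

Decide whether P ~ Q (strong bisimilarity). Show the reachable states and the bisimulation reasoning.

LTS(P): 2 reachable states
  u0 = rec X. (a.(0 + 0)\{a})\{b} + a.X | --a--▸ u0, --a--▸ u1
  u1 = (0 + 0)\{a}\{b} | stopped
LTS(Q): 2 reachable states
  v0 = rec X. (a.(0 + 0)\{a})\{b} + b.X | --a--▸ v1, --b--▸ v0
  v1 = (0 + 0)\{a}\{b} | stopped
Partition-refinement fixed point:
  B0 = {u0}
  B1 = {u1, v1}
  B2 = {v0}
u0 ∈ B0, v0 ∈ B2 → different blocks

NO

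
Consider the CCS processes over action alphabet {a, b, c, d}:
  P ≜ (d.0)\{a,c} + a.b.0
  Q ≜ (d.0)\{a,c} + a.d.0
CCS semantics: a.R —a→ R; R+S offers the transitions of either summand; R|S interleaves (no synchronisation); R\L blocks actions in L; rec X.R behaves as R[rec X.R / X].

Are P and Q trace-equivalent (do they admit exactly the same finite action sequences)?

trace-distinct — witness ⟨ab⟩

Reachable graph of P (4 states):
  u0 = (d.0)\{a,c} + a.b.0 | --a--▸ u1, --d--▸ u2
  u1 = b.0 | --b--▸ u3
  u2 = 0\{a,c} | deadlocked
  u3 = 0 | deadlocked
Reachable graph of Q (4 states):
  v0 = (d.0)\{a,c} + a.d.0 | --a--▸ v1, --d--▸ v2
  v1 = d.0 | --d--▸ v3
  v2 = 0\{a,c} | deadlocked
  v3 = 0 | deadlocked
Executing ab from P (initial set {u0}):
  [1] a ⇒ {u1}
  [2] b ⇒ {u3}
  P completes σ.
Executing ab from Q (initial set {v0}):
  [1] a ⇒ {v1}
  [2] b ⇒ ∅  — Q cannot continue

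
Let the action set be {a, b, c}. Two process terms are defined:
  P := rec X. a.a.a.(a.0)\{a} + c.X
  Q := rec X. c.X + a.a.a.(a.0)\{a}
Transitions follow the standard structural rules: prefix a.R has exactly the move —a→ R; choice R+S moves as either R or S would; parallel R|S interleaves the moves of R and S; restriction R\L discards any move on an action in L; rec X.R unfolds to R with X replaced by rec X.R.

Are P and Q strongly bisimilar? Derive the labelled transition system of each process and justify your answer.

P ~ Q

P's transition system — 4 states:
  u0 = rec X. a.a.a.(a.0)\{a} + c.X → ··a··> u1, ··c··> u0
  u1 = a.a.(a.0)\{a} → ··a··> u2
  u2 = a.(a.0)\{a} → ··a··> u3
  u3 = (a.0)\{a} → deadlocked
Q's transition system — 4 states:
  v0 = rec X. c.X + a.a.a.(a.0)\{a} → ··a··> v1, ··c··> v0
  v1 = a.a.(a.0)\{a} → ··a··> v2
  v2 = a.(a.0)\{a} → ··a··> v3
  v3 = (a.0)\{a} → deadlocked
Bisimilarity quotient blocks:
  B0 = {u0, v0}
  B1 = {u1, v1}
  B2 = {u2, v2}
  B3 = {u3, v3}
u0 ∈ B0, v0 ∈ B0 → same block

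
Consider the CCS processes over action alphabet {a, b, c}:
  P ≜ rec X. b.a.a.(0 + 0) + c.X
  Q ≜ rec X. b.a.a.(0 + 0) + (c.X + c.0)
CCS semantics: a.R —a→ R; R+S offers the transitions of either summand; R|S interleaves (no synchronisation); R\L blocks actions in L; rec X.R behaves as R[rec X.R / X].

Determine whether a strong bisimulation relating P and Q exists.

Reachable graph of P (4 states):
  m0 = rec X. b.a.a.(0 + 0) + c.X has moves --b--▸ m1, --c--▸ m0
  m1 = a.a.(0 + 0) has moves --a--▸ m2
  m2 = a.(0 + 0) has moves --a--▸ m3
  m3 = 0 + 0 has moves ·
Reachable graph of Q (5 states):
  n0 = rec X. b.a.a.(0 + 0) + (c.X + c.0) has moves --b--▸ n1, --c--▸ n0, --c--▸ n2
  n1 = a.a.(0 + 0) has moves --a--▸ n3
  n2 = 0 has moves ·
  n3 = a.(0 + 0) has moves --a--▸ n4
  n4 = 0 + 0 has moves ·
Bisimilarity quotient blocks:
  B0 = {m0}
  B1 = {m1, n1}
  B2 = {m2, n3}
  B3 = {m3, n2, n4}
  B4 = {n0}
m0 ∈ B0, n0 ∈ B4 → different blocks

not bisimilar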